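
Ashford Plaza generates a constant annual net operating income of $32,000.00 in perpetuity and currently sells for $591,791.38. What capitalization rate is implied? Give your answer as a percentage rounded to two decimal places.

5.41%

P = C/r ⇒ r = C/P = $32,000.00/$591,791.38 = 0.054073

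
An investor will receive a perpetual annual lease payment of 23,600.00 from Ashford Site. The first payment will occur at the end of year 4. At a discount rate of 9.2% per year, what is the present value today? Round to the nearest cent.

196995.48

Value at end of year 3: C / r = 23,600.00 / 0.092 = 256,521.7391
Discount to today: PV = 256,521.7391 / (1 + 0.092)^3 = 256,521.7391 / 1.302171 = 196,995.48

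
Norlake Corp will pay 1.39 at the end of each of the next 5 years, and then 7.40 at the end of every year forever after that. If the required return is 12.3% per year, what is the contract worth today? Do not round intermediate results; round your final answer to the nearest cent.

PV of 5-year annuity: 1.39 × [1 − (1+0.123)^−5] / 0.123 = 4.97362
Perpetuity value at year 5: 7.40 / 0.123 = 60.16260
PV of perpetuity: 60.16260 / (1+0.123)^5 = 33.68432
Total PV = 4.97362 + 33.68432 = 38.65795

38.66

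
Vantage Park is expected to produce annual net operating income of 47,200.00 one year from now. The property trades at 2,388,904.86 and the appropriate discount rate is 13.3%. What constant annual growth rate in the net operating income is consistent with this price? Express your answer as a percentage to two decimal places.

11.32%

P = D₁/(r−g) ⇒ g = r − D₁/P = 0.133 − 47,200.00/2,388,904.86 = 0.113242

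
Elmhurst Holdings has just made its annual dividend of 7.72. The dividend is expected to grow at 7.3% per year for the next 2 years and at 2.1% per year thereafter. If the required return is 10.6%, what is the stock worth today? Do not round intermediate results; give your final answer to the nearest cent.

102.04

D_1 = 8.28356
D_2 = 8.88826
Terminal value at year 2: TV = D_2×(1+g_2)/(r−g_2) = 9.07491/0.085 = 106.76369
P_0 = D_1/(1+r)^1 + D_2/(1+r)^2 + TV/(1+r)^2
    = 7.48966 + 7.26619 + 87.27971 = 102.03555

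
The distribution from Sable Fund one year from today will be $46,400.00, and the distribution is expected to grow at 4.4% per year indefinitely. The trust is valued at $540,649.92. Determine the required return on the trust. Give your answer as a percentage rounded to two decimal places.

12.98%

P = D₁/(r − g) ⇒ r = D₁/P + g = $46,400.0000/$540,649.92 + 0.044 = 0.085823 + 0.044 = 0.129823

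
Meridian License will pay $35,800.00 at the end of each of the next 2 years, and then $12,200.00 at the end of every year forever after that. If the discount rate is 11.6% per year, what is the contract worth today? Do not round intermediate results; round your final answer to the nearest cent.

$145268.25

PV of 2-year annuity: $35,800.00 × [1 − (1+0.116)^−2] / 0.116 = 60823.34502
Perpetuity value at year 2: $12,200.00 / 0.116 = 105172.41379
PV of perpetuity: 105172.41379 / (1+0.116)^2 = 84444.90515
Total PV = 60823.34502 + 84444.90515 = 145268.25018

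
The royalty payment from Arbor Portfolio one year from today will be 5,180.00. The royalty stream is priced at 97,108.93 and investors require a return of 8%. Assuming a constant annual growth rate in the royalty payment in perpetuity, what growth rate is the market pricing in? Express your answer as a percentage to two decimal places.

2.67%

P = D₁/(r−g) ⇒ g = r − D₁/P = 0.08 − 5,180.00/97,108.93 = 0.026658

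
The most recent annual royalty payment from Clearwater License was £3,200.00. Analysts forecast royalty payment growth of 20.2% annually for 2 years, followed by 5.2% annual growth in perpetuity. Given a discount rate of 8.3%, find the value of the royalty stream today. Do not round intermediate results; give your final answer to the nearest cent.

D_1 = 3846.40000
D_2 = 4623.37280
Terminal value at year 2: TV = D_2×(1+g_2)/(r−g_2) = 4863.78819/0.031 = 156896.39308
P_0 = D_1/(1+r)^1 + D_2/(1+r)^2 + TV/(1+r)^2
    = 3551.61588 + 3941.86730 + 133769.17431 = 141262.65749

£141262.66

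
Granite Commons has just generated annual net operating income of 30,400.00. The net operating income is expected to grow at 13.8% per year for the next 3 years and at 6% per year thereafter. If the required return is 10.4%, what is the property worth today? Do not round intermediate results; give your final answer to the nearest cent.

D_1 = 34595.20000
D_2 = 39369.33760
D_3 = 44802.30619
Terminal value at year 3: TV = D_3×(1+g_2)/(r−g_2) = 47490.44456/0.044 = 1079328.28546
P_0 = D_1/(1+r)^1 + D_2/(1+r)^2 + D_3/(1+r)^3 + TV/(1+r)^3
    = 31336.23188 + 32301.29700 + 33296.08332 + 802132.91627 = 899066.52847

899066.53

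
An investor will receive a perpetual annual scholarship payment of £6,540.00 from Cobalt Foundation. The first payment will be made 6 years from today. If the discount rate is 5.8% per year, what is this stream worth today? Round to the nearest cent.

Value at end of year 5: C / r = £6,540.00 / 0.058 = £112,758.6207
Discount to today: PV = £112,758.6207 / (1 + 0.058)^5 = £112,758.6207 / 1.325648 = £85,059.22

£85059.22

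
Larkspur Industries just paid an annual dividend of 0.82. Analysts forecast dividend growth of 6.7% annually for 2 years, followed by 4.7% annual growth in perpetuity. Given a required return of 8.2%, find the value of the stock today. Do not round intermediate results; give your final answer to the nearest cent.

25.46

D_1 = 0.87494
D_2 = 0.93356
Terminal value at year 2: TV = D_2×(1+g_2)/(r−g_2) = 0.97744/0.035 = 27.92681
P_0 = D_1/(1+r)^1 + D_2/(1+r)^2 + TV/(1+r)^2
    = 0.80863 + 0.79742 + 23.85431 = 25.46036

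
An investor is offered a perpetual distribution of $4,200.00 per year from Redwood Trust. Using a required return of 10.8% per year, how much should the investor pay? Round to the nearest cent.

Level perpetuity: PV = C / r = $4,200.00 / 0.108 = $38,888.89

$38888.89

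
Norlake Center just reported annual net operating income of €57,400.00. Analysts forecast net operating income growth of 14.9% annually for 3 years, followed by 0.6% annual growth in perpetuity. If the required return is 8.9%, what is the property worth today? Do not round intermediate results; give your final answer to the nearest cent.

€1009043.91

D_1 = 65952.60000
D_2 = 75779.53740
D_3 = 87070.68847
Terminal value at year 3: TV = D_3×(1+g_2)/(r−g_2) = 87593.11260/0.083 = 1055338.70607
P_0 = D_1/(1+r)^1 + D_2/(1+r)^2 + D_3/(1+r)^3 + TV/(1+r)^3
    = 60562.53444 + 63899.31319 + 67419.93651 + 817162.12202 = 1009043.90615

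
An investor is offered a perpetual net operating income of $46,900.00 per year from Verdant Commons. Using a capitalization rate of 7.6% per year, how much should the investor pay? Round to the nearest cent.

Level perpetuity: PV = C / r = $46,900.00 / 0.076 = $617,105.26

$617105.26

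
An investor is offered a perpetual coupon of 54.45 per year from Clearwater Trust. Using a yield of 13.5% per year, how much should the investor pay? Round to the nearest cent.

403.33

Level perpetuity: PV = C / r = 54.45 / 0.135 = 403.33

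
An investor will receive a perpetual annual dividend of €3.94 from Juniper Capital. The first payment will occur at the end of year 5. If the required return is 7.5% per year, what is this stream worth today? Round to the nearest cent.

Value at end of year 4: C / r = €3.94 / 0.075 = €52.5333
Discount to today: PV = €52.5333 / (1 + 0.075)^4 = €52.5333 / 1.335469 = €39.34

€39.34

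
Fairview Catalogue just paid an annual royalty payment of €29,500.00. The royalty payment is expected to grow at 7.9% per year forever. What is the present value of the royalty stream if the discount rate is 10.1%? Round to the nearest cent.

D₁ = D₀ × (1 + g) = €29,500.00 × 1.079 = €31,830.5000
Growing perpetuity: P = D₁ / (r − g) = €31,830.5000 / (0.101 − 0.079) = €1,446,840.91

€1446840.91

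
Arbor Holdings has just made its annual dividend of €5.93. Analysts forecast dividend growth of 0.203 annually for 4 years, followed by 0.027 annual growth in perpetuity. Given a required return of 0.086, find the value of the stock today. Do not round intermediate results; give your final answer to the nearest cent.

€186.26

D_1 = 7.13379
D_2 = 8.58195
D_3 = 10.32409
D_4 = 12.41987
Terminal value at year 4: TV = D_4×(1+g_2)/(r−g_2) = 12.75521/0.059 = 216.19002
P_0 = D_1/(1+r)^1 + D_2/(1+r)^2 + D_3/(1+r)^3 + D_4/(1+r)^4 + TV/(1+r)^4
    = 6.56887 + 7.27656 + 8.06050 + 8.92890 + 155.42337 = 186.25821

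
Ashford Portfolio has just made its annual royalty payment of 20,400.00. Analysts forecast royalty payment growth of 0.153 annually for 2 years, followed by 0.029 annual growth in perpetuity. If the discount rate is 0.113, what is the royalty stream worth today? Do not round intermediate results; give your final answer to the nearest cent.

311210.85

D_1 = 23521.20000
D_2 = 27119.94360
Terminal value at year 2: TV = D_2×(1+g_2)/(r−g_2) = 27906.42196/0.084 = 332219.30910
P_0 = D_1/(1+r)^1 + D_2/(1+r)^2 + TV/(1+r)^2
    = 21133.15364 + 21892.65602 + 268185.03619 = 311210.84585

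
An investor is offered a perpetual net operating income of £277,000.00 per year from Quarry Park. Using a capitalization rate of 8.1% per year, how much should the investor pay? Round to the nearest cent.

£3419753.09

Level perpetuity: PV = C / r = £277,000.00 / 0.081 = £3,419,753.09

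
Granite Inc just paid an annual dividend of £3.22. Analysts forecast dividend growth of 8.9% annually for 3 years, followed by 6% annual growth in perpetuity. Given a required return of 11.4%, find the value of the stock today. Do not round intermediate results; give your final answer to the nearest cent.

D_1 = 3.50658
D_2 = 3.81867
D_3 = 4.15853
Terminal value at year 3: TV = D_3×(1+g_2)/(r−g_2) = 4.40804/0.054 = 81.63034
P_0 = D_1/(1+r)^1 + D_2/(1+r)^2 + D_3/(1+r)^3 + TV/(1+r)^3
    = 3.14774 + 3.07710 + 3.00804 + 59.04676 = 68.27963

£68.28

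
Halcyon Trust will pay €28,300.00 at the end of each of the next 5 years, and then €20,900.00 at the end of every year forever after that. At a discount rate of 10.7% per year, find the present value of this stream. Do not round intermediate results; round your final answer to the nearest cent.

PV of 5-year annuity: €28,300.00 × [1 − (1+0.107)^−5] / 0.107 = 105388.04240
Perpetuity value at year 5: €20,900.00 / 0.107 = 195327.10280
PV of perpetuity: 195327.10280 / (1+0.107)^5 = 117496.35771
Total PV = 105388.04240 + 117496.35771 = 222884.40011

€222884.40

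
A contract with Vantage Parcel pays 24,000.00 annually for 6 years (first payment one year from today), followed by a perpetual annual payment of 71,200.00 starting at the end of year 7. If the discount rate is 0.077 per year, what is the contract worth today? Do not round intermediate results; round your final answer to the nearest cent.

PV of 6-year annuity: 24,000.00 × [1 − (1+0.077)^−6] / 0.077 = 111966.13217
Perpetuity value at year 6: 71,200.00 / 0.077 = 924675.32468
PV of perpetuity: 924675.32468 / (1+0.077)^6 = 592509.13256
Total PV = 111966.13217 + 592509.13256 = 704475.26474

704475.26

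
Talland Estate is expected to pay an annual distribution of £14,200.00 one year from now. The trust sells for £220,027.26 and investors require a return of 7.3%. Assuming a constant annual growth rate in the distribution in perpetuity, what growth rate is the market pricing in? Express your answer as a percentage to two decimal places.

0.85%

P = D₁/(r−g) ⇒ g = r − D₁/P = 0.073 − £14,200.00/£220,027.26 = 0.008463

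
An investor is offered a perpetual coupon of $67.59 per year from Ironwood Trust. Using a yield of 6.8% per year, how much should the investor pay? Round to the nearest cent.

$993.97

Level perpetuity: PV = C / r = $67.59 / 0.068 = $993.97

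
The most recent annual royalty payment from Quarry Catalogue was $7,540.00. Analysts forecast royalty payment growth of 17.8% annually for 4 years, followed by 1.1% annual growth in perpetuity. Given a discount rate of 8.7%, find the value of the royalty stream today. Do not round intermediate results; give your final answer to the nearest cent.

D_1 = 8882.12000
D_2 = 10463.13736
D_3 = 12325.57581
D_4 = 14519.52830
Terminal value at year 4: TV = D_4×(1+g_2)/(r−g_2) = 14679.24312/0.076 = 193147.93573
P_0 = D_1/(1+r)^1 + D_2/(1+r)^2 + D_3/(1+r)^3 + D_4/(1+r)^4 + TV/(1+r)^4
    = 8171.22355 + 8855.29102 + 9596.62634 + 10400.02376 + 138347.68444 = 175370.84911

$175370.85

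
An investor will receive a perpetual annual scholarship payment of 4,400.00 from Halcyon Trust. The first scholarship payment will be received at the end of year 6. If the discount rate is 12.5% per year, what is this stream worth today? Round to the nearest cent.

19533.50

Value at end of year 5: C / r = 4,400.00 / 0.125 = 35,200.0000
Discount to today: PV = 35,200.0000 / (1 + 0.125)^5 = 35,200.0000 / 1.802032 = 19,533.50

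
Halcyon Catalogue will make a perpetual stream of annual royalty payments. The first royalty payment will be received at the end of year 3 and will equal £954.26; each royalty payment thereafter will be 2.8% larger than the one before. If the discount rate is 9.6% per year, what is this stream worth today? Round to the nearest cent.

Value at end of year 2: C₁ / (r − g) = £954.26 / (0.096 − 0.028) = £14,033.2353
Discount to today: PV = £14,033.2353 / (1 + 0.096)^2 = £14,033.2353 / 1.201216 = £11,682.52

£11682.52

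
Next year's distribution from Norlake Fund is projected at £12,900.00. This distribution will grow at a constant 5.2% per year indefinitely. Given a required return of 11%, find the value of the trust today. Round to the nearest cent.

Growing perpetuity: P = D₁ / (r − g) = £12,900.0000 / (0.11 − 0.052) = £222,413.79

£222413.79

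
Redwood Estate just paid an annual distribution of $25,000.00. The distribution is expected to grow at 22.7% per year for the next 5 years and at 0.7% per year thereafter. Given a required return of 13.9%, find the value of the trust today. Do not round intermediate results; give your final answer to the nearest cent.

D_1 = 30675.00000
D_2 = 37638.22500
D_3 = 46182.10208
D_4 = 56665.43925
D_5 = 69528.49395
Terminal value at year 5: TV = D_5×(1+g_2)/(r−g_2) = 70015.19341/0.132 = 530418.13191
P_0 = D_1/(1+r)^1 + D_2/(1+r)^2 + D_3/(1+r)^3 + D_4/(1+r)^4 + D_5/(1+r)^5 + TV/(1+r)^5
    = 26931.51888 + 29012.26836 + 31253.77812 + 33668.46861 + 36269.71992 + 276693.99969 = 433829.75358

$433829.75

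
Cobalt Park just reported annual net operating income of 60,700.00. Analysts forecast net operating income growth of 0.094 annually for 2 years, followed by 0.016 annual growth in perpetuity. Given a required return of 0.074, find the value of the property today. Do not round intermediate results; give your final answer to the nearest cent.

1228078.75

D_1 = 66405.80000
D_2 = 72647.94520
Terminal value at year 2: TV = D_2×(1+g_2)/(r−g_2) = 73810.31232/0.058 = 1272591.59178
P_0 = D_1/(1+r)^1 + D_2/(1+r)^2 + TV/(1+r)^2
    = 61830.35382 + 62981.75705 + 1103266.64081 = 1228078.75169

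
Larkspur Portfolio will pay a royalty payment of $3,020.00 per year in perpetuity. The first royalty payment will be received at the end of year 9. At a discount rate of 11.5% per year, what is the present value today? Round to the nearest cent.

Value at end of year 8: C / r = $3,020.00 / 0.115 = $26,260.8696
Discount to today: PV = $26,260.8696 / (1 + 0.115)^8 = $26,260.8696 / 2.388905 = $10,992.85

$10992.85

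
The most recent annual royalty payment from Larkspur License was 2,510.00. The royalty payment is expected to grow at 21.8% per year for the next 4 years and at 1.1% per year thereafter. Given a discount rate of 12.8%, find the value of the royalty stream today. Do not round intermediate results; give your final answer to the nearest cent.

41693.29

D_1 = 3057.18000
D_2 = 3723.64524
D_3 = 4535.39990
D_4 = 5524.11708
Terminal value at year 4: TV = D_4×(1+g_2)/(r−g_2) = 5584.88237/0.117 = 47734.03734
P_0 = D_1/(1+r)^1 + D_2/(1+r)^2 + D_3/(1+r)^3 + D_4/(1+r)^4 + TV/(1+r)^4
    = 2710.26596 + 2926.51058 + 3160.00877 + 3412.13713 + 29484.36439 = 41693.28682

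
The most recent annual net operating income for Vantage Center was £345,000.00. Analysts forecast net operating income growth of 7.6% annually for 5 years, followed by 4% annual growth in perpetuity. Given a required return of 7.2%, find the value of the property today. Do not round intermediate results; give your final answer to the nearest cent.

D_1 = 371220.00000
D_2 = 399432.72000
D_3 = 429789.60672
D_4 = 462453.61683
D_5 = 497600.09171
Terminal value at year 5: TV = D_5×(1+g_2)/(r−g_2) = 517504.09538/0.032 = 16172002.98057
P_0 = D_1/(1+r)^1 + D_2/(1+r)^2 + D_3/(1+r)^3 + D_4/(1+r)^4 + D_5/(1+r)^5 + TV/(1+r)^5
    = 346287.31343 + 347579.43027 + 348876.36845 + 350178.14594 + 351484.78081 + 11423255.37645 = 13167661.41536

£13167661.42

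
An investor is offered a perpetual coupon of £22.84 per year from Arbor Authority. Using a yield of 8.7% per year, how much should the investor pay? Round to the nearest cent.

£262.53

Level perpetuity: PV = C / r = £22.84 / 0.087 = £262.53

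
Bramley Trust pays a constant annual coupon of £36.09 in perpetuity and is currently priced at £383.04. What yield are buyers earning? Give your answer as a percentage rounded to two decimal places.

9.42%

P = C/r ⇒ r = C/P = £36.09/£383.04 = 0.094220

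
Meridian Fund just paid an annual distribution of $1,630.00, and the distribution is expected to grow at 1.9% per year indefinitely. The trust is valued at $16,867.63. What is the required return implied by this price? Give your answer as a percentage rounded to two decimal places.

D₁ = $1,630.00 × 1.019 = $1,660.9700
P = D₁/(r − g) ⇒ r = D₁/P + g = $1,660.9700/$16,867.63 + 0.019 = 0.098471 + 0.019 = 0.117471

11.75%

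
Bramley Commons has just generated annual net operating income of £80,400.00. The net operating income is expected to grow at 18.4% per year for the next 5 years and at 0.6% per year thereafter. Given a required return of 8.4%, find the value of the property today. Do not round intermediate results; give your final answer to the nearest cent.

D_1 = 95193.60000
D_2 = 112709.22240
D_3 = 133447.71932
D_4 = 158002.09968
D_5 = 187074.48602
Terminal value at year 5: TV = D_5×(1+g_2)/(r−g_2) = 188196.93293/0.078 = 2412781.19145
P_0 = D_1/(1+r)^1 + D_2/(1+r)^2 + D_3/(1+r)^3 + D_4/(1+r)^4 + D_5/(1+r)^5 + TV/(1+r)^5
    = 87816.97417 + 95918.17105 + 104766.71081 + 114431.53653 + 124987.95134 + 1612024.09041 = 2139945.43432

£2139945.43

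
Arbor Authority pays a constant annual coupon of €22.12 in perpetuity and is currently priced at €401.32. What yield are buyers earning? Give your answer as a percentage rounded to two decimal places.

5.51%

P = C/r ⇒ r = C/P = €22.12/€401.32 = 0.055118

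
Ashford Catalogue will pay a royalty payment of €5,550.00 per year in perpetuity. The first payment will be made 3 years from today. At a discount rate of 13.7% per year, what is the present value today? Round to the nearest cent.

Value at end of year 2: C / r = €5,550.00 / 0.137 = €40,510.9489
Discount to today: PV = €40,510.9489 / (1 + 0.137)^2 = €40,510.9489 / 1.292769 = €31,336.57

€31336.57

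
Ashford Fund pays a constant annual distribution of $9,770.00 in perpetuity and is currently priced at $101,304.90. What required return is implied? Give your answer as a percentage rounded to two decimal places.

P = C/r ⇒ r = C/P = $9,770.00/$101,304.90 = 0.096442

9.64%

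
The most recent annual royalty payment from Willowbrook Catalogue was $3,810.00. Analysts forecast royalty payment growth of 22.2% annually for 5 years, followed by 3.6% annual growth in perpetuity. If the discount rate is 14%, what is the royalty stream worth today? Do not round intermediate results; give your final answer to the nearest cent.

$77290.39

D_1 = 4655.82000
D_2 = 5689.41204
D_3 = 6952.46151
D_4 = 8495.90797
D_5 = 10381.99954
Terminal value at year 5: TV = D_5×(1+g_2)/(r−g_2) = 10755.75152/0.104 = 103420.68770
P_0 = D_1/(1+r)^1 + D_2/(1+r)^2 + D_3/(1+r)^3 + D_4/(1+r)^4 + D_5/(1+r)^5 + TV/(1+r)^5
    = 4084.05263 + 4377.81782 + 4692.71349 + 5030.25955 + 5392.08523 + 53713.46444 = 77290.39316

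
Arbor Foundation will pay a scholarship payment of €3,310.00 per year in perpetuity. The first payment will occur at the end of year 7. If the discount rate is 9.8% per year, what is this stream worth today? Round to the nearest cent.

Value at end of year 6: C / r = €3,310.00 / 0.098 = €33,775.5102
Discount to today: PV = €33,775.5102 / (1 + 0.098)^6 = €33,775.5102 / 1.752323 = €19,274.71

€19274.71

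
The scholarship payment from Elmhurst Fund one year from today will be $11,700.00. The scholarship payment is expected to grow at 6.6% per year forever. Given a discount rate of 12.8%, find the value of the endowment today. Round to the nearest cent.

Growing perpetuity: P = D₁ / (r − g) = $11,700.0000 / (0.128 − 0.066) = $188,709.68

$188709.68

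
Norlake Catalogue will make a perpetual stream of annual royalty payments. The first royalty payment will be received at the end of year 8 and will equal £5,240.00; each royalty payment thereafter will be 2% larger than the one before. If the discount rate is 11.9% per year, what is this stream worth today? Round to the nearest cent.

Value at end of year 7: C₁ / (r − g) = £5,240.00 / (0.119 − 0.02) = £52,929.2929
Discount to today: PV = £52,929.2929 / (1 + 0.119)^7 = £52,929.2929 / 2.196902 = £24,092.70

£24092.70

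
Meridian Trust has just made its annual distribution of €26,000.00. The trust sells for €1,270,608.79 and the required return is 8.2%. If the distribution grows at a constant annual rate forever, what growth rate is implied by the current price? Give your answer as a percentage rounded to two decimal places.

P = D₀(1+g)/(r−g) ⇒ P(r−g) = D₀(1+g) ⇒ g(P+D₀) = P·r − D₀
g = (P·r − D₀)/(P + D₀) = (€1,270,608.79×0.082 − €26,000.00) / (€1,270,608.79 + €26,000.00) = 0.060303

6.03%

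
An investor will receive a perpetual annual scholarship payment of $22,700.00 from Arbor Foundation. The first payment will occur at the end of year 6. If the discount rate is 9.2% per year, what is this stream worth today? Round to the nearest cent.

Value at end of year 5: C / r = $22,700.00 / 0.092 = $246,739.1304
Discount to today: PV = $246,739.1304 / (1 + 0.092)^5 = $246,739.1304 / 1.552792 = $158,900.34

$158900.34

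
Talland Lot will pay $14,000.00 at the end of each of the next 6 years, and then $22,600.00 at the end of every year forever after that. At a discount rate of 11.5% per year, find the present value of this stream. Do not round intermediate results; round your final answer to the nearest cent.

$160657.21

PV of 6-year annuity: $14,000.00 × [1 − (1+0.115)^−6] / 0.115 = 58384.11646
Perpetuity value at year 6: $22,600.00 / 0.115 = 196521.73913
PV of perpetuity: 196521.73913 / (1+0.115)^6 = 102273.09398
Total PV = 58384.11646 + 102273.09398 = 160657.21045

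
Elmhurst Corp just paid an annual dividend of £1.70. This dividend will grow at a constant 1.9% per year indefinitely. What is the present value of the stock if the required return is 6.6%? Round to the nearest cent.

£36.86

D₁ = D₀ × (1 + g) = £1.70 × 1.019 = £1.7323
Growing perpetuity: P = D₁ / (r − g) = £1.7323 / (0.066 − 0.019) = £36.86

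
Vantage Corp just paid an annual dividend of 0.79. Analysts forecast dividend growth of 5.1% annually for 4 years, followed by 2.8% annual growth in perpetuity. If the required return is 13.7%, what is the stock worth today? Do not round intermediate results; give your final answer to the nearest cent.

8.05

D_1 = 0.83029
D_2 = 0.87263
D_3 = 0.91714
D_4 = 0.96391
Terminal value at year 4: TV = D_4×(1+g_2)/(r−g_2) = 0.99090/0.109 = 9.09085
P_0 = D_1/(1+r)^1 + D_2/(1+r)^2 + D_3/(1+r)^3 + D_4/(1+r)^4 + TV/(1+r)^4
    = 0.73025 + 0.67501 + 0.62396 + 0.57676 + 5.43955 = 8.04552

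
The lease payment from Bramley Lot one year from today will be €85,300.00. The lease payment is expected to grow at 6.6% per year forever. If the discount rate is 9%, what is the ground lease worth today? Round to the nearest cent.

€3554166.67

Growing perpetuity: P = D₁ / (r − g) = €85,300.0000 / (0.09 − 0.066) = €3,554,166.67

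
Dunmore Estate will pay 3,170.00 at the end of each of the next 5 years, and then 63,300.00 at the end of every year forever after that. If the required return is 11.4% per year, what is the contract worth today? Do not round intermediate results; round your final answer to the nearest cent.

PV of 5-year annuity: 3,170.00 × [1 − (1+0.114)^−5] / 0.114 = 11599.05379
Perpetuity value at year 5: 63,300.00 / 0.114 = 555263.15789
PV of perpetuity: 555263.15789 / (1+0.114)^5 = 323647.98277
Total PV = 11599.05379 + 323647.98277 = 335247.03656

335247.04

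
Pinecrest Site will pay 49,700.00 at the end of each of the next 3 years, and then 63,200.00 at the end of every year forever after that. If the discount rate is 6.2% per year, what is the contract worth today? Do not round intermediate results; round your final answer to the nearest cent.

PV of 3-year annuity: 49,700.00 × [1 − (1+0.062)^−3] / 0.062 = 132358.63595
Perpetuity value at year 3: 63,200.00 / 0.062 = 1019354.83871
PV of perpetuity: 1019354.83871 / (1+0.062)^3 = 851043.65577
Total PV = 132358.63595 + 851043.65577 = 983402.29172

983402.29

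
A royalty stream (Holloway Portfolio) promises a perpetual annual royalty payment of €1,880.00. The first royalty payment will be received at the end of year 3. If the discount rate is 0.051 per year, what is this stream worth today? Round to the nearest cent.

€33372.00

Value at end of year 2: C / r = €1,880.00 / 0.051 = €36,862.7451
Discount to today: PV = €36,862.7451 / (1 + 0.051)^2 = €36,862.7451 / 1.104601 = €33,372.00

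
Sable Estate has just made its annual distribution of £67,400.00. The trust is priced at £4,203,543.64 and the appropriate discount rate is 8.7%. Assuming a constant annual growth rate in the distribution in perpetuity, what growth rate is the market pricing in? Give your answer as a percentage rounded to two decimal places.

6.98%

P = D₀(1+g)/(r−g) ⇒ P(r−g) = D₀(1+g) ⇒ g(P+D₀) = P·r − D₀
g = (P·r − D₀)/(P + D₀) = (£4,203,543.64×0.087 − £67,400.00) / (£4,203,543.64 + £67,400.00) = 0.069846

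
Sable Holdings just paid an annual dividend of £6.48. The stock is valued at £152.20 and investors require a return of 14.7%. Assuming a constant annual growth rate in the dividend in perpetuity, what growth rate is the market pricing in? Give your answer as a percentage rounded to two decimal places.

10.02%

P = D₀(1+g)/(r−g) ⇒ P(r−g) = D₀(1+g) ⇒ g(P+D₀) = P·r − D₀
g = (P·r − D₀)/(P + D₀) = (£152.20×0.147 − £6.48) / (£152.20 + £6.48) = 0.100160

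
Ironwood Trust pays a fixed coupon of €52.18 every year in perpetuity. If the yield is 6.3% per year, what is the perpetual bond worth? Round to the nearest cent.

€828.25

Level perpetuity: PV = C / r = €52.18 / 0.063 = €828.25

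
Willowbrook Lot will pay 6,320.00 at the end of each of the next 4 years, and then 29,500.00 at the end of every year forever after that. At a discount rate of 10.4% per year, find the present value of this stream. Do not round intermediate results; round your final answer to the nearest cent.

210808.11

PV of 4-year annuity: 6,320.00 × [1 − (1+0.104)^−4] / 0.104 = 19861.30630
Perpetuity value at year 4: 29,500.00 / 0.104 = 283653.84615
PV of perpetuity: 283653.84615 / (1+0.104)^4 = 190946.79934
Total PV = 19861.30630 + 190946.79934 = 210808.10564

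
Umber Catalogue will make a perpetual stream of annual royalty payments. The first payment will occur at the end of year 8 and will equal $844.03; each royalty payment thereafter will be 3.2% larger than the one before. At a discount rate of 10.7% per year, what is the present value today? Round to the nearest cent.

Value at end of year 7: C₁ / (r − g) = $844.03 / (0.107 − 0.032) = $11,253.7333
Discount to today: PV = $11,253.7333 / (1 + 0.107)^7 = $11,253.7333 / 2.037198 = $5,524.12

$5524.12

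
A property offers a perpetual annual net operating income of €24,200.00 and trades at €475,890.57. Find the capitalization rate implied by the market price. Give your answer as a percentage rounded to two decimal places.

5.09%

P = C/r ⇒ r = C/P = €24,200.00/€475,890.57 = 0.050852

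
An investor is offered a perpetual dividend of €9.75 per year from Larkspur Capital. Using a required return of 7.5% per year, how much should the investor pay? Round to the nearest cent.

€130.00

Level perpetuity: PV = C / r = €9.75 / 0.075 = €130.00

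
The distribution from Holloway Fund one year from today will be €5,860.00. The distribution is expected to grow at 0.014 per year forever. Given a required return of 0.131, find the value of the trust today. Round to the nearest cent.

Growing perpetuity: P = D₁ / (r − g) = €5,860.0000 / (0.131 − 0.014) = €50,085.47

€50085.47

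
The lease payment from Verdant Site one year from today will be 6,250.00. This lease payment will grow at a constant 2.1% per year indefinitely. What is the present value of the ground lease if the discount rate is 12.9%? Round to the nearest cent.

57870.37

Growing perpetuity: P = D₁ / (r − g) = 6,250.0000 / (0.129 − 0.021) = 57,870.37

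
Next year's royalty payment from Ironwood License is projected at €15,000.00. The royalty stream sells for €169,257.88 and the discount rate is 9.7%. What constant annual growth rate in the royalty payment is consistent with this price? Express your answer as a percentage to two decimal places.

0.84%

P = D₁/(r−g) ⇒ g = r − D₁/P = 0.097 − €15,000.00/€169,257.88 = 0.008378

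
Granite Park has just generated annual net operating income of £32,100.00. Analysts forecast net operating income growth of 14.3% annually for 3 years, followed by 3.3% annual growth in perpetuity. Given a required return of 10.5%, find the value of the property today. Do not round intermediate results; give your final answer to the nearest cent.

D_1 = 36690.30000
D_2 = 41937.01290
D_3 = 47934.00574
Terminal value at year 3: TV = D_3×(1+g_2)/(r−g_2) = 49515.82793/0.072 = 687719.83242
P_0 = D_1/(1+r)^1 + D_2/(1+r)^2 + D_3/(1+r)^3 + TV/(1+r)^3
    = 33203.89140 + 34345.74468 + 35526.86531 + 509711.83151 = 612788.33291

£612788.33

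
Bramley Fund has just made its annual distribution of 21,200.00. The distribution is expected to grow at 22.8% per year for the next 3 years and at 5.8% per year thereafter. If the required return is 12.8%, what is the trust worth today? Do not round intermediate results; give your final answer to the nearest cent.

488977.65

D_1 = 26033.60000
D_2 = 31969.26080
D_3 = 39258.25226
Terminal value at year 3: TV = D_3×(1+g_2)/(r−g_2) = 41535.23089/0.07 = 593360.44134
P_0 = D_1/(1+r)^1 + D_2/(1+r)^2 + D_3/(1+r)^3 + TV/(1+r)^3
    = 23079.43262 + 25125.48162 + 27352.91793 + 413419.81670 = 488977.64887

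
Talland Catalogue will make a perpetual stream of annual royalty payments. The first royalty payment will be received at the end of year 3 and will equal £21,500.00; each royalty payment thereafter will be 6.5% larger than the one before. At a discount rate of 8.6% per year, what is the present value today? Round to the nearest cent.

£868079.53

Value at end of year 2: C₁ / (r − g) = £21,500.00 / (0.086 − 0.065) = £1,023,809.5238
Discount to today: PV = £1,023,809.5238 / (1 + 0.086)^2 = £1,023,809.5238 / 1.179396 = £868,079.53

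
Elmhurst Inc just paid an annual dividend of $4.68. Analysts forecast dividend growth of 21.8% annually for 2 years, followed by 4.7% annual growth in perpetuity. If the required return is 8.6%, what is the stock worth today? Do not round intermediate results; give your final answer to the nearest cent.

D_1 = 5.70024
D_2 = 6.94289
Terminal value at year 2: TV = D_2×(1+g_2)/(r−g_2) = 7.26921/0.039 = 186.38996
P_0 = D_1/(1+r)^1 + D_2/(1+r)^2 + TV/(1+r)^2
    = 5.24884 + 5.88682 + 158.03848 = 169.17414

$169.17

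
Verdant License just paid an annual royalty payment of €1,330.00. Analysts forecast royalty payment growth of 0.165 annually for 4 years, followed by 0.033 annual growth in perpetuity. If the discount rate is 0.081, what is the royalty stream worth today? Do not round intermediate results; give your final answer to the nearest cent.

€45048.02

D_1 = 1549.45000
D_2 = 1805.10925
D_3 = 2102.95228
D_4 = 2449.93940
Terminal value at year 4: TV = D_4×(1+g_2)/(r−g_2) = 2530.78740/0.048 = 52724.73754
P_0 = D_1/(1+r)^1 + D_2/(1+r)^2 + D_3/(1+r)^3 + D_4/(1+r)^4 + TV/(1+r)^4
    = 1433.34875 + 1544.72830 + 1664.76269 + 1794.12446 + 38611.05343 = 45048.01764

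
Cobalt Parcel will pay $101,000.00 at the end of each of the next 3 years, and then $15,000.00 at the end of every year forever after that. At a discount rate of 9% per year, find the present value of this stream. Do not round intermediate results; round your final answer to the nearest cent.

PV of 3-year annuity: $101,000.00 × [1 − (1+0.09)^−3] / 0.09 = 255660.76126
Perpetuity value at year 3: $15,000.00 / 0.09 = 166666.66667
PV of perpetuity: 166666.66667 / (1+0.09)^3 = 128697.24668
Total PV = 255660.76126 + 128697.24668 = 384358.00794

$384358.01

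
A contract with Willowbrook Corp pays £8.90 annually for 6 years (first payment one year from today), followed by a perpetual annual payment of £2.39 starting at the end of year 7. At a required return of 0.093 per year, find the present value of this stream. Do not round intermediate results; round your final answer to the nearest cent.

PV of 6-year annuity: £8.90 × [1 − (1+0.093)^−6] / 0.093 = 39.57008
Perpetuity value at year 6: £2.39 / 0.093 = 25.69892
PV of perpetuity: 25.69892 / (1+0.093)^6 = 15.07280
Total PV = 39.57008 + 15.07280 = 54.64288

£54.64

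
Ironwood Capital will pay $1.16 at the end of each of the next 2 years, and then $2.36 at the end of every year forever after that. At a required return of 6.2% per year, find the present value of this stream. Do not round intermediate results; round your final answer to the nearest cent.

PV of 2-year annuity: $1.16 × [1 − (1+0.062)^−2] / 0.062 = 2.12079
Perpetuity value at year 2: $2.36 / 0.062 = 38.06452
PV of perpetuity: 38.06452 / (1+0.062)^2 = 33.74981
Total PV = 2.12079 + 33.74981 = 35.87060

$35.87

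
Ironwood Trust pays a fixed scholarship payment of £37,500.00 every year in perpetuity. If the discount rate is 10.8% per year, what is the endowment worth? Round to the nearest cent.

£347222.22

Level perpetuity: PV = C / r = £37,500.00 / 0.108 = £347,222.22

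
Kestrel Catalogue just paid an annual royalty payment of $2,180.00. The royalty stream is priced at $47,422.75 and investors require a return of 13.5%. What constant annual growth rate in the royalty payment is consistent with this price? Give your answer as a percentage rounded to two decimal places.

8.51%

P = D₀(1+g)/(r−g) ⇒ P(r−g) = D₀(1+g) ⇒ g(P+D₀) = P·r − D₀
g = (P·r − D₀)/(P + D₀) = ($47,422.75×0.135 − $2,180.00) / ($47,422.75 + $2,180.00) = 0.085118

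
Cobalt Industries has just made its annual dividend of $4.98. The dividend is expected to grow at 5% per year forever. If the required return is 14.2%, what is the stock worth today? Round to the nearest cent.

$56.84

D₁ = D₀ × (1 + g) = $4.98 × 1.05 = $5.2290
Growing perpetuity: P = D₁ / (r − g) = $5.2290 / (0.142 − 0.05) = $56.84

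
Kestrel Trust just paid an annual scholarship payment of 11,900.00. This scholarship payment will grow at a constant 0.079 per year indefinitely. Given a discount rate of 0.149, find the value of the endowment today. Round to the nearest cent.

183430.00

D₁ = D₀ × (1 + g) = 11,900.00 × 1.079 = 12,840.1000
Growing perpetuity: P = D₁ / (r − g) = 12,840.1000 / (0.149 − 0.079) = 183,430.00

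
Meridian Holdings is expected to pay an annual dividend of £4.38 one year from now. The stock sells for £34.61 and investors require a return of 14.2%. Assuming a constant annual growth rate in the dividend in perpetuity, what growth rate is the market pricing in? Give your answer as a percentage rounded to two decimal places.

1.54%

P = D₁/(r−g) ⇒ g = r − D₁/P = 0.142 − £4.38/£34.61 = 0.015447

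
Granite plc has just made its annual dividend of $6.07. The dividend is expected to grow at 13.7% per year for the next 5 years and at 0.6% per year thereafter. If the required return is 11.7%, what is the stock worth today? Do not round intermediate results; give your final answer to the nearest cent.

D_1 = 6.90159
D_2 = 7.84711
D_3 = 8.92216
D_4 = 10.14450
D_5 = 11.53429
Terminal value at year 5: TV = D_5×(1+g_2)/(r−g_2) = 11.60350/0.111 = 104.53603
P_0 = D_1/(1+r)^1 + D_2/(1+r)^2 + D_3/(1+r)^3 + D_4/(1+r)^4 + D_5/(1+r)^5 + TV/(1+r)^5
    = 6.17868 + 6.28931 + 6.40192 + 6.51655 + 6.63323 + 60.11739 = 92.13710

$92.14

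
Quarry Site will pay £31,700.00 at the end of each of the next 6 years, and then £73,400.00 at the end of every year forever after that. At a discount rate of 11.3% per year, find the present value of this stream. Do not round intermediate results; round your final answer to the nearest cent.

£474658.28

PV of 6-year annuity: £31,700.00 × [1 − (1+0.113)^−6] / 0.113 = 132956.97898
Perpetuity value at year 6: £73,400.00 / 0.113 = 649557.52212
PV of perpetuity: 649557.52212 / (1+0.113)^6 = 341701.29949
Total PV = 132956.97898 + 341701.29949 = 474658.27848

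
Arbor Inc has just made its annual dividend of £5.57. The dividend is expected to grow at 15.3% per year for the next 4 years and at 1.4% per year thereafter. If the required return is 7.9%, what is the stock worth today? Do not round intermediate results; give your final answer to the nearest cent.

D_1 = 6.42221
D_2 = 7.40481
D_3 = 8.53774
D_4 = 9.84402
Terminal value at year 4: TV = D_4×(1+g_2)/(r−g_2) = 9.98183/0.065 = 153.56669
P_0 = D_1/(1+r)^1 + D_2/(1+r)^2 + D_3/(1+r)^3 + D_4/(1+r)^4 + TV/(1+r)^4
    = 5.95200 + 6.36020 + 6.79640 + 7.26251 + 113.29513 = 139.66624

£139.67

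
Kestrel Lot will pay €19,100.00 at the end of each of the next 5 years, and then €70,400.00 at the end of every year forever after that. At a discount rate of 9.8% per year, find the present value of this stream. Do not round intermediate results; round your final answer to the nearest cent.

PV of 5-year annuity: €19,100.00 × [1 − (1+0.098)^−5] / 0.098 = 72775.48598
Perpetuity value at year 5: €70,400.00 / 0.098 = 718367.34694
PV of perpetuity: 718367.34694 / (1+0.098)^5 = 450126.81224
Total PV = 72775.48598 + 450126.81224 = 522902.29822

€522902.30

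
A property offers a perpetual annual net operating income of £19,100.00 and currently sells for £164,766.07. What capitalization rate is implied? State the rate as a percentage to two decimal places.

P = C/r ⇒ r = C/P = £19,100.00/£164,766.07 = 0.115922

11.59%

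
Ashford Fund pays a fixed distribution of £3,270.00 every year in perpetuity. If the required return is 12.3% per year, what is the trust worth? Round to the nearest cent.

Level perpetuity: PV = C / r = £3,270.00 / 0.123 = £26,585.37

£26585.37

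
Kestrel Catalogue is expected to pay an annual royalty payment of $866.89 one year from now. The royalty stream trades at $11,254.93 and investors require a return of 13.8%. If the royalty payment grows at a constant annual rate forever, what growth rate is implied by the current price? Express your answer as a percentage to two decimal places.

6.10%

P = D₁/(r−g) ⇒ g = r − D₁/P = 0.138 − $866.89/$11,254.93 = 0.060977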